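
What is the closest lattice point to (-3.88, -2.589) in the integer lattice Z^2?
(-4, -3)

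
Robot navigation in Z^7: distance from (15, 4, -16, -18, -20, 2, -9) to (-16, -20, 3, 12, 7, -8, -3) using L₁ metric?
147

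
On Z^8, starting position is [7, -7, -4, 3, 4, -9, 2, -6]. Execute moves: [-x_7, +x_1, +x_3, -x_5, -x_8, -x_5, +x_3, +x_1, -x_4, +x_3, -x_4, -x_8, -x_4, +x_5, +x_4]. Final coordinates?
(9, -7, -1, 1, 3, -9, 1, -8)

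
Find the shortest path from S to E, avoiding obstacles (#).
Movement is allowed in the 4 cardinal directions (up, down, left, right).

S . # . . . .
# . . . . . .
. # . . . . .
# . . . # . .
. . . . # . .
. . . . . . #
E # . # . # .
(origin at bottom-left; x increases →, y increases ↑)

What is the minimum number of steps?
10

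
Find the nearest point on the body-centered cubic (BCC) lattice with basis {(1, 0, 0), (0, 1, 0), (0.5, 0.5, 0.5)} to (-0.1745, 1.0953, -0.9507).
(0, 1, -1)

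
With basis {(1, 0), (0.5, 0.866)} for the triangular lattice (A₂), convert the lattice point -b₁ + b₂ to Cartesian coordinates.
(-0.5, 0.866)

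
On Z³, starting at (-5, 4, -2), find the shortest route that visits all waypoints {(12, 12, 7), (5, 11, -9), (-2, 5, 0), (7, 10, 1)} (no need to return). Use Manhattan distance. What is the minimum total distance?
54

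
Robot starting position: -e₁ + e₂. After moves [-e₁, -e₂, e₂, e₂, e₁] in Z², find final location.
(-1, 2)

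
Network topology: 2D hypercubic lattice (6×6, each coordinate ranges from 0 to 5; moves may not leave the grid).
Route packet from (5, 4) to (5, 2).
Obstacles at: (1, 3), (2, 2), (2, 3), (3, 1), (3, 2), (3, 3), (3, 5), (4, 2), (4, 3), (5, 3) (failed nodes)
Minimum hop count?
16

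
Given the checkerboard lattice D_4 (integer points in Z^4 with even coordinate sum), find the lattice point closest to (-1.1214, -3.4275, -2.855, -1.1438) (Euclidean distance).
(-1, -3, -3, -1)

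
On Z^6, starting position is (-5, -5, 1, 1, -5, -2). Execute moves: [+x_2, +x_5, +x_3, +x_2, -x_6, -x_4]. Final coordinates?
(-5, -3, 2, 0, -4, -3)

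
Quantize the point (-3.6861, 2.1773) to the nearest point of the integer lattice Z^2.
(-4, 2)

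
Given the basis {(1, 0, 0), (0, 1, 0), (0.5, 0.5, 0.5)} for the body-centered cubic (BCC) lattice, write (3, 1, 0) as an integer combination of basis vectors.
3b₁ + b₂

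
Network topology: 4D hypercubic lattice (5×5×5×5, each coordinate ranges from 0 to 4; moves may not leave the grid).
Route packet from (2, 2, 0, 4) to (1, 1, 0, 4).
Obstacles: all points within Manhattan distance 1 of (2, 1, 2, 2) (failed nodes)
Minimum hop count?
2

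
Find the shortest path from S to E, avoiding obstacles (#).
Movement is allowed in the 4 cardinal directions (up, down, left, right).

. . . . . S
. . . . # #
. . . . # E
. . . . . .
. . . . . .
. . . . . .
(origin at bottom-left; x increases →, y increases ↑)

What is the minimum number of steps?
8
(one shortest path: (5, 5) → (4, 5) → (3, 5) → (3, 4) → (3, 3) → (3, 2) → (4, 2) → (5, 2) → (5, 3))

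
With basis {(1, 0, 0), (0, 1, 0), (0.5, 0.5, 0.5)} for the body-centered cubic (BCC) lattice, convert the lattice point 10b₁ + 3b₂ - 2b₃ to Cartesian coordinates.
(9, 2, -1)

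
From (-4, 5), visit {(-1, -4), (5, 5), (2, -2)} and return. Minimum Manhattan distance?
36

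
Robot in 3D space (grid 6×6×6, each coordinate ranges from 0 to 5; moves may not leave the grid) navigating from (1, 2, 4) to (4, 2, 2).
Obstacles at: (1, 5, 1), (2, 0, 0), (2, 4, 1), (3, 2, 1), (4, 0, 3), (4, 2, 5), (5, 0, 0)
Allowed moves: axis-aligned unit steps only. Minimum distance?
5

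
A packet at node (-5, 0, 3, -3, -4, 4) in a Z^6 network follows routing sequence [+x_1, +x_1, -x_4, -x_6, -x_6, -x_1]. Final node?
(-4, 0, 3, -4, -4, 2)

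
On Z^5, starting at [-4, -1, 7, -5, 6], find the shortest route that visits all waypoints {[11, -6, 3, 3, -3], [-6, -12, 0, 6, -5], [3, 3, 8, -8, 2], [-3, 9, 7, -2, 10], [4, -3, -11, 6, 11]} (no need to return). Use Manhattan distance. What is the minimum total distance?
160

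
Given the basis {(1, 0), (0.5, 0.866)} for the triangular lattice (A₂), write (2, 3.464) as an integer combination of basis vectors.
4b₂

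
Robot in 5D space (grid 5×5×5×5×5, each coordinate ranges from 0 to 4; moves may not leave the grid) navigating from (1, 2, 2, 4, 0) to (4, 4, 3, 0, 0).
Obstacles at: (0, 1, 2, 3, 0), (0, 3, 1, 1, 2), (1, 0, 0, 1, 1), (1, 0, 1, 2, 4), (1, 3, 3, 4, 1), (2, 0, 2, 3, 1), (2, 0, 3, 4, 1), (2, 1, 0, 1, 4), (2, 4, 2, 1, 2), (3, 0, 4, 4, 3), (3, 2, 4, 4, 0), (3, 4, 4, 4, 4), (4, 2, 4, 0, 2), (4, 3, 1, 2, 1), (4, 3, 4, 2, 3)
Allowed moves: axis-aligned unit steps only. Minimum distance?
10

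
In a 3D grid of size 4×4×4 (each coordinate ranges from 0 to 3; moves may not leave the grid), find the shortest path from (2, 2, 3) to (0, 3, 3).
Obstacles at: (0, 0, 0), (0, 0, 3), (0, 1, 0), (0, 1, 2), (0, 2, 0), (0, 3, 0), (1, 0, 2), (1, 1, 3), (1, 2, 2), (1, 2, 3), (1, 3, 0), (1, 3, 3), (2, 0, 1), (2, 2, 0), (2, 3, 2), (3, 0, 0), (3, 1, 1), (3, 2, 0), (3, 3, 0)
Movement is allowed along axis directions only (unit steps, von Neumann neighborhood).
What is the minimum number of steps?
7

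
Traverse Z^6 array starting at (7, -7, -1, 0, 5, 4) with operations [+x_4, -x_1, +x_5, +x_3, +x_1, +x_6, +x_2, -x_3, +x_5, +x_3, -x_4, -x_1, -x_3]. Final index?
(6, -6, -1, 0, 7, 5)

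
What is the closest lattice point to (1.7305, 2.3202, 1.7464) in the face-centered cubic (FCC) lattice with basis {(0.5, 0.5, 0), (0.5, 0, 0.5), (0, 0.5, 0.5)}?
(1.5, 2.5, 2)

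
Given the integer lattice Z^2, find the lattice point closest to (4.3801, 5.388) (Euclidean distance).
(4, 5)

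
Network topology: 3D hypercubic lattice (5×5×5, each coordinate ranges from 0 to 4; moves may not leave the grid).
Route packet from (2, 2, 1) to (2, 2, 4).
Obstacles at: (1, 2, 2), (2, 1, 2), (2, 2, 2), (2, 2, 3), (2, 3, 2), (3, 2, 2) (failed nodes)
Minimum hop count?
7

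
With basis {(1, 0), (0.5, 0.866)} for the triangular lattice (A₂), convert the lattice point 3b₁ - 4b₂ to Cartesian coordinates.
(1, -3.464)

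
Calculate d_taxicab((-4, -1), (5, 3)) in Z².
13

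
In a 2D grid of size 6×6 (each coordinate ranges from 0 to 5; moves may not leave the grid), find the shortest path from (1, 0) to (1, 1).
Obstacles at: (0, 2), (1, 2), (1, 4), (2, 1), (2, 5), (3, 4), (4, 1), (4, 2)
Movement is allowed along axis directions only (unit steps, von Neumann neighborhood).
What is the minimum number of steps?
1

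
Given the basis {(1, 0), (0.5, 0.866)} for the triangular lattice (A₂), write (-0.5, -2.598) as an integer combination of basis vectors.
b₁ - 3b₂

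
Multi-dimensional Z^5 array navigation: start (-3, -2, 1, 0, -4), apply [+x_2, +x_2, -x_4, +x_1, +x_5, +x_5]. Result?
(-2, 0, 1, -1, -2)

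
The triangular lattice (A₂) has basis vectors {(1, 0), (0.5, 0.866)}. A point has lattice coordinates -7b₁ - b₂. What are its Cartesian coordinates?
(-7.5, -0.866)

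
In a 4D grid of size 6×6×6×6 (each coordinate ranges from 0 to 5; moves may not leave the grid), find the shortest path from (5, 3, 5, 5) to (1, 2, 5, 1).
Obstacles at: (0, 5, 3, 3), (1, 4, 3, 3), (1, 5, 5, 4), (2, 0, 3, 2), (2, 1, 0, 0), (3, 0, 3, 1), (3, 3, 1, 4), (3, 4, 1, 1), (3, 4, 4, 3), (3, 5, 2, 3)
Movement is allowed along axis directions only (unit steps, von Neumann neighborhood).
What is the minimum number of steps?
9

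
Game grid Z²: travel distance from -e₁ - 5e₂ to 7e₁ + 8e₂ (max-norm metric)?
13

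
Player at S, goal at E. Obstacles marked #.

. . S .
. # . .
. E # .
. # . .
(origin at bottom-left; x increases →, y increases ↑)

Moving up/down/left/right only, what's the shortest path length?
5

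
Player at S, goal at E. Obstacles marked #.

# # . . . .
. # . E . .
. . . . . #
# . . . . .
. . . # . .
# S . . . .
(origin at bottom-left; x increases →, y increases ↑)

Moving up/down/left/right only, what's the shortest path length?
6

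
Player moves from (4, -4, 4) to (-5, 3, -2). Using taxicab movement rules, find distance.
22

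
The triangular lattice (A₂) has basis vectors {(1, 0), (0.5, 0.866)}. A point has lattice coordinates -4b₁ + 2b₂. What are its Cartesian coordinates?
(-3, 1.732)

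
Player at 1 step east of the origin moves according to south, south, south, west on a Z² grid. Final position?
(0, -3)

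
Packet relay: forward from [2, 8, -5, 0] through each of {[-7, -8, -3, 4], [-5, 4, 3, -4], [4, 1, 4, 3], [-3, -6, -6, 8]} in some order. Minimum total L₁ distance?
82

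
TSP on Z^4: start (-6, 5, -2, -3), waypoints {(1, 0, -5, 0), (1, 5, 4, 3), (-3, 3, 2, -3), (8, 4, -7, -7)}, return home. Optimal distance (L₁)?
84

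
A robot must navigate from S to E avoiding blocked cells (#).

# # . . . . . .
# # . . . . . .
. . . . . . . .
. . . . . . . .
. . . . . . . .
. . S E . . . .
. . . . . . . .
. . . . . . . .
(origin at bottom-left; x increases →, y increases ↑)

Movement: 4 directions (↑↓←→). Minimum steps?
1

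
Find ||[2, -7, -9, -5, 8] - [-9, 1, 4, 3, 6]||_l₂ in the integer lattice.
20.5426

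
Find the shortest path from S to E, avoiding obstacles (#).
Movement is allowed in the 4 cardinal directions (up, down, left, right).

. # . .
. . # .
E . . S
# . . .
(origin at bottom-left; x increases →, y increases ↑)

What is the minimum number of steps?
3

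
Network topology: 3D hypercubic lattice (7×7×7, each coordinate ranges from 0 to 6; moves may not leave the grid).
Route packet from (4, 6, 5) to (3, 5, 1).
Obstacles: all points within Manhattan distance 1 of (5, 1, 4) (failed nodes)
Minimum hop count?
6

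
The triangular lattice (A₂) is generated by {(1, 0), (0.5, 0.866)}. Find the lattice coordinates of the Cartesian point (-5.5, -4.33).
-3b₁ - 5b₂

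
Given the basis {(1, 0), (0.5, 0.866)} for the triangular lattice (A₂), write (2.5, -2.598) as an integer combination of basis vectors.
4b₁ - 3b₂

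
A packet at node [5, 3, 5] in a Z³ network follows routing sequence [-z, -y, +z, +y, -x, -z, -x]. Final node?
(3, 3, 4)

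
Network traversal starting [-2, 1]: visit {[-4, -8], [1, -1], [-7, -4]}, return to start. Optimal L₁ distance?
34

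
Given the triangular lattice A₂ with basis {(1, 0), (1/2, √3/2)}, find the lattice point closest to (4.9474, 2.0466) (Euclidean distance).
(5, 1.732)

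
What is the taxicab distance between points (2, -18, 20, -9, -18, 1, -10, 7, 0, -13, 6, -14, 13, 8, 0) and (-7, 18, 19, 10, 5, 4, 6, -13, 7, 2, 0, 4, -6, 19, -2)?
205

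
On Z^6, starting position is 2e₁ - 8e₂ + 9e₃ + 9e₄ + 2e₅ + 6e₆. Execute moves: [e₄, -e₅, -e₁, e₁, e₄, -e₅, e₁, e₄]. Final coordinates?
(3, -8, 9, 12, 0, 6)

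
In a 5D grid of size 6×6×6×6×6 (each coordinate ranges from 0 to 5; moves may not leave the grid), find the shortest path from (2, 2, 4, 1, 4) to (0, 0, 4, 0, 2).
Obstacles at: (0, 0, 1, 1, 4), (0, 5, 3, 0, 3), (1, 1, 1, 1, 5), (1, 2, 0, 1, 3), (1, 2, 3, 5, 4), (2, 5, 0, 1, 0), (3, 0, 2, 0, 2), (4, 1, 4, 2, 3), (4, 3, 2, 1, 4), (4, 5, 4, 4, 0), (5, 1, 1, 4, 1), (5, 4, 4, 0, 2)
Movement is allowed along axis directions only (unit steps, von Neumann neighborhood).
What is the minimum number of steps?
7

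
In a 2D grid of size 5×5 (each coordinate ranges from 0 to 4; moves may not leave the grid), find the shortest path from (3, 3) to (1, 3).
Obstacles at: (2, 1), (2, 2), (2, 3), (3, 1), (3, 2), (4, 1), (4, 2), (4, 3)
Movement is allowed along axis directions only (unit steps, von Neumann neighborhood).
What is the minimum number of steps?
4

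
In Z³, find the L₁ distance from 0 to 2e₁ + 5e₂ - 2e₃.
9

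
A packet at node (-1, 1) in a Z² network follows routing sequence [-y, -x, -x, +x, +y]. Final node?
(-2, 1)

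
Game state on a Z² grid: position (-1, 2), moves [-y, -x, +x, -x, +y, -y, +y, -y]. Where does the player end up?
(-2, 1)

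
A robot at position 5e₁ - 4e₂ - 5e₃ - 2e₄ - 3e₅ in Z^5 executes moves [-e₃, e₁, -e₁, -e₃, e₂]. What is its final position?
(5, -3, -7, -2, -3)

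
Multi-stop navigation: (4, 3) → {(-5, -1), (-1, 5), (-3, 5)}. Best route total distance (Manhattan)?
17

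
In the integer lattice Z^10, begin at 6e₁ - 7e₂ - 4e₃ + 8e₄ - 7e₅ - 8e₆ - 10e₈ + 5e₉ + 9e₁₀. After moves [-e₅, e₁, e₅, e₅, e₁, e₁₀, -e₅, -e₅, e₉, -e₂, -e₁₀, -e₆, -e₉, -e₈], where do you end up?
(8, -8, -4, 8, -8, -9, 0, -11, 5, 9)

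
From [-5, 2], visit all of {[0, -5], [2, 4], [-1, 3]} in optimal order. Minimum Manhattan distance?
20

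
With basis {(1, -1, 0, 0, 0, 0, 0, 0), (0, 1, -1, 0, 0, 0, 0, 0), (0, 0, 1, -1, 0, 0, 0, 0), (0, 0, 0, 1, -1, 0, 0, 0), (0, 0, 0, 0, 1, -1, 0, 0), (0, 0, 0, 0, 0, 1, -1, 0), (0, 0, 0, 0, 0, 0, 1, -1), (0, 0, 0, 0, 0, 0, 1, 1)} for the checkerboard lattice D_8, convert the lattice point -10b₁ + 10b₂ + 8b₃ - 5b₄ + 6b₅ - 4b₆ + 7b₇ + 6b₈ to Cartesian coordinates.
(-10, 20, -2, -13, 11, -10, 17, -1)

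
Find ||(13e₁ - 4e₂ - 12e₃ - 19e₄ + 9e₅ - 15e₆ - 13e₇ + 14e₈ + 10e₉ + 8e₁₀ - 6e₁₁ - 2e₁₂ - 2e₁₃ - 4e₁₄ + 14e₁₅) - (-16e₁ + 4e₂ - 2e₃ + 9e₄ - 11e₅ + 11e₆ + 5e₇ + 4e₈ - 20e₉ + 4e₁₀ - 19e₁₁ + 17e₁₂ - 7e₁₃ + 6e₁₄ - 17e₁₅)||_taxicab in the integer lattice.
261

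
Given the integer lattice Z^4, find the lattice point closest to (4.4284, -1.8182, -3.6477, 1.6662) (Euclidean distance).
(4, -2, -4, 2)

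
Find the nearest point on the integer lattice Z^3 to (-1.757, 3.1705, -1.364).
(-2, 3, -1)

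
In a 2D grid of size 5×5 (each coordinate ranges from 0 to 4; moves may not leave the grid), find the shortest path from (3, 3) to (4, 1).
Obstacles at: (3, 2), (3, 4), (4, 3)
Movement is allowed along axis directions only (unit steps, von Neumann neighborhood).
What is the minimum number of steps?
5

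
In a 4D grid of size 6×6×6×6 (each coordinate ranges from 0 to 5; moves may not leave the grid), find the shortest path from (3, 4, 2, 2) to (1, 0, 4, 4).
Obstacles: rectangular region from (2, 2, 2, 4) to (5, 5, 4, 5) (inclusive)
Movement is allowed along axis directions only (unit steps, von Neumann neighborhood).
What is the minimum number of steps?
10
(one shortest path: (3, 4, 2, 2) → (2, 4, 2, 2) → (1, 4, 2, 2) → (1, 3, 2, 2) → (1, 2, 2, 2) → (1, 1, 2, 2) → (1, 0, 2, 2) → (1, 0, 3, 2) → (1, 0, 4, 2) → (1, 0, 4, 3) → (1, 0, 4, 4))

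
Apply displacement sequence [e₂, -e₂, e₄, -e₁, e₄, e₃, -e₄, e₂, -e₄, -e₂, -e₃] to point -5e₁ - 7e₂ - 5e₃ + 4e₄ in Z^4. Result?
(-6, -7, -5, 4)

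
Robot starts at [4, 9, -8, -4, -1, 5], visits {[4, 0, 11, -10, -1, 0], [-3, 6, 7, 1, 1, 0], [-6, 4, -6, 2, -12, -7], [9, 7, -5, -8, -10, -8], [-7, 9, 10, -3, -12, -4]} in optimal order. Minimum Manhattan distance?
159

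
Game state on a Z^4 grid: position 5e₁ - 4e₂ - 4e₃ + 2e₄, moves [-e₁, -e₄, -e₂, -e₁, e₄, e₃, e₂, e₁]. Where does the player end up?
(4, -4, -3, 2)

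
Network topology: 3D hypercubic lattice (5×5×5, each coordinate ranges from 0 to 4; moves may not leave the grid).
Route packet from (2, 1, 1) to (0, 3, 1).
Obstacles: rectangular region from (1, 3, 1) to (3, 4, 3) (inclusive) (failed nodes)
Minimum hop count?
4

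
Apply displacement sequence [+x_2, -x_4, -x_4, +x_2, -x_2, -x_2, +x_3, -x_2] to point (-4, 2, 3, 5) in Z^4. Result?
(-4, 1, 4, 3)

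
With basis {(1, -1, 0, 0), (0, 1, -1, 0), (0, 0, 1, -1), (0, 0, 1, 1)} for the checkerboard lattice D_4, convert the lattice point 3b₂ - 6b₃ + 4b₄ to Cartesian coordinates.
(0, 3, -5, 10)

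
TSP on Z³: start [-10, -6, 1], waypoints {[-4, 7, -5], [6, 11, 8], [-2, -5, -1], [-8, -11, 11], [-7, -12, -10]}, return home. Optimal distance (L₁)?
138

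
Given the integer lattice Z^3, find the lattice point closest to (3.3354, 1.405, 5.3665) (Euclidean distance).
(3, 1, 5)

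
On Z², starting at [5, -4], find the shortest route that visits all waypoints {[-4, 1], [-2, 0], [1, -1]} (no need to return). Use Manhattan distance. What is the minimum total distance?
14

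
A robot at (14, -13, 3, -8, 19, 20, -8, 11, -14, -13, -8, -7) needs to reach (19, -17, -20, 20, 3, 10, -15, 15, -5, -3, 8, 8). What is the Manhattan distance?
147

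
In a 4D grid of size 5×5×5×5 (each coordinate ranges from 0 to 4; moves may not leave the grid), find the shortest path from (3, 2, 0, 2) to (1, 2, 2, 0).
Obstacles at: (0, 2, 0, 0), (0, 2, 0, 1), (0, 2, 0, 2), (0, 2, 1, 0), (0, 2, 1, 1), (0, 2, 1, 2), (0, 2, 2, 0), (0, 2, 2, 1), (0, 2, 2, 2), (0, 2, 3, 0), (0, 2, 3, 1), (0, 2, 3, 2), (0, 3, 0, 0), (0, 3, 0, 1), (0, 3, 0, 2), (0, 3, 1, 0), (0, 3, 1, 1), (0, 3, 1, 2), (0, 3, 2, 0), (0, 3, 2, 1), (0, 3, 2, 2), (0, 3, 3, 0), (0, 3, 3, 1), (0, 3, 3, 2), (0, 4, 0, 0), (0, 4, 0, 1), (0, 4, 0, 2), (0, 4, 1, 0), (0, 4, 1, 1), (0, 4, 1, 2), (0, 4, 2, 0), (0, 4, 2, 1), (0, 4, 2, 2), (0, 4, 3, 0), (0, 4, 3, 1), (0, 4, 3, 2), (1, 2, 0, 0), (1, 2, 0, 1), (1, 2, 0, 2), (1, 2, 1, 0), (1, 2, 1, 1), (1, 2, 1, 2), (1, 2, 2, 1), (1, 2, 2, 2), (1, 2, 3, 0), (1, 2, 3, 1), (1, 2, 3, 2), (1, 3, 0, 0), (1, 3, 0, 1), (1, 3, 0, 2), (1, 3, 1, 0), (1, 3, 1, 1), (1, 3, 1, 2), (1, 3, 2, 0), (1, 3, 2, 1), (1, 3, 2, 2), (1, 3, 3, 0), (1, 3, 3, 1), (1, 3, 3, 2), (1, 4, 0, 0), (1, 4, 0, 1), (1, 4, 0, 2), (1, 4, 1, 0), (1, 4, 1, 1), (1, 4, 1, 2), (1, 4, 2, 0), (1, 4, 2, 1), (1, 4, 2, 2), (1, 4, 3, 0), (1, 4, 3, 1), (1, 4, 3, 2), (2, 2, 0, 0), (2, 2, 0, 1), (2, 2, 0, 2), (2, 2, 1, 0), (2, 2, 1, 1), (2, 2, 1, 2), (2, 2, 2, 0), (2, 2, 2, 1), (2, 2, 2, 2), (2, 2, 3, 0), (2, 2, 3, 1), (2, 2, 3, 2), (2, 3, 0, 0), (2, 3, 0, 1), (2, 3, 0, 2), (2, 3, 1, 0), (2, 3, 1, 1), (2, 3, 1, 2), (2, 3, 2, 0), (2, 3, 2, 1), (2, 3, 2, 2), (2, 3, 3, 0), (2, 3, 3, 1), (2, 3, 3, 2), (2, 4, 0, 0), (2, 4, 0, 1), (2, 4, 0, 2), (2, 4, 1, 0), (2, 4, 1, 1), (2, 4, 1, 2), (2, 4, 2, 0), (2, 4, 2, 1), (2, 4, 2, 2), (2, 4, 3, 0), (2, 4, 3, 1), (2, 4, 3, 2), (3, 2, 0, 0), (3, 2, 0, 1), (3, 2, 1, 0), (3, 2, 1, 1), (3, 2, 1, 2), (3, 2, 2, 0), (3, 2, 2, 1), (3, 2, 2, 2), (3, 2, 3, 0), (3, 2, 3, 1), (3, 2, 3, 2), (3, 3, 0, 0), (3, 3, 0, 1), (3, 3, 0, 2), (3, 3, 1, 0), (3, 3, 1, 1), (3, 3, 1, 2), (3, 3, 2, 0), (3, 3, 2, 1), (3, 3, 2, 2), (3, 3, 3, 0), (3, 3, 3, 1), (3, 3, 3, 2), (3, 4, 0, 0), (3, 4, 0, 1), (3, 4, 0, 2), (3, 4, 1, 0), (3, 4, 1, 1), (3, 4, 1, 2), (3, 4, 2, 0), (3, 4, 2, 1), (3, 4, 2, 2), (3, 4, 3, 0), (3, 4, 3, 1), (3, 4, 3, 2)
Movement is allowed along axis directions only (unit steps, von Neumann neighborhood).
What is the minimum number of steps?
8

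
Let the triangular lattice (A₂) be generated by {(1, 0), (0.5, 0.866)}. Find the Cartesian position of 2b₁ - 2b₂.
(1, -1.732)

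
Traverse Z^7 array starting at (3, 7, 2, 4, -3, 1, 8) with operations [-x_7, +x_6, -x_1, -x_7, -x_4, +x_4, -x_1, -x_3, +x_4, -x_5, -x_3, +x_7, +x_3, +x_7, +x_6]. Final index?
(1, 7, 1, 5, -4, 3, 8)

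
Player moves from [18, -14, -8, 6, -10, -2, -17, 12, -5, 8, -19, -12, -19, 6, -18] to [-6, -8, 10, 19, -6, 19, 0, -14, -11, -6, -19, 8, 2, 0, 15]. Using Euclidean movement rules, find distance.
68.7386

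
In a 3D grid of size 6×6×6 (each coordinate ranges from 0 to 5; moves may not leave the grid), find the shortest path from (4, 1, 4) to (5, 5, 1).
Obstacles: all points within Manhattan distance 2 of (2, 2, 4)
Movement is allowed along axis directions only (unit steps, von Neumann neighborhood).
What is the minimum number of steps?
8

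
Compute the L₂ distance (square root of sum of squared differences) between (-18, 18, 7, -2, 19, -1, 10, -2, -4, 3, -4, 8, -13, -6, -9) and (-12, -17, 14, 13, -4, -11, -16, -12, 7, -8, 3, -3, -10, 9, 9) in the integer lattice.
62.53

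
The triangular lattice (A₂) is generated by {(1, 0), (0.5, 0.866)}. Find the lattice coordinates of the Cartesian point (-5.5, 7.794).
-10b₁ + 9b₂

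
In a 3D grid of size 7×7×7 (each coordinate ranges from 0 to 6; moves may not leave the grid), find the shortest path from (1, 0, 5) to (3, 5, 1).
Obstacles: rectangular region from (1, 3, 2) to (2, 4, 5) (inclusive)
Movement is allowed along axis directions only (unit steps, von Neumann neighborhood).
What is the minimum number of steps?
11
(one shortest path: (1, 0, 5) → (2, 0, 5) → (3, 0, 5) → (3, 1, 5) → (3, 2, 5) → (3, 3, 5) → (3, 4, 5) → (3, 5, 5) → (3, 5, 4) → (3, 5, 3) → (3, 5, 2) → (3, 5, 1))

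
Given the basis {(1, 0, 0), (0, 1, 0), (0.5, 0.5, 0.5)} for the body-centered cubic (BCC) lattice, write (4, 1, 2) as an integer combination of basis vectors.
2b₁ - b₂ + 4b₃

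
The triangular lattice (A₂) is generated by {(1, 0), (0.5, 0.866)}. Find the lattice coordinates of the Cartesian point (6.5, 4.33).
4b₁ + 5b₂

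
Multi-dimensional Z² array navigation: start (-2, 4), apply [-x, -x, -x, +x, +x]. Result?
(-3, 4)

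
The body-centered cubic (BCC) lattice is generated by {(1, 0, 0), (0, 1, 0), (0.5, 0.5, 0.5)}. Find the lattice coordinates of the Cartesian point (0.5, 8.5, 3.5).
-3b₁ + 5b₂ + 7b₃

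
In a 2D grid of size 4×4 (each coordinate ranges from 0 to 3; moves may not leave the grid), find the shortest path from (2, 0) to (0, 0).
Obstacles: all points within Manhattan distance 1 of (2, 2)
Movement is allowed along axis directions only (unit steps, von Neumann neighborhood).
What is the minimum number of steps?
2
(one shortest path: (2, 0) → (1, 0) → (0, 0))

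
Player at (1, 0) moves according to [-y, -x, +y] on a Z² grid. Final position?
(0, 0)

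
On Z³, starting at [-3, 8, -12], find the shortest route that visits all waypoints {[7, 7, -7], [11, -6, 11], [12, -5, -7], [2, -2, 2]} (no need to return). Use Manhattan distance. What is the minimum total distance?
75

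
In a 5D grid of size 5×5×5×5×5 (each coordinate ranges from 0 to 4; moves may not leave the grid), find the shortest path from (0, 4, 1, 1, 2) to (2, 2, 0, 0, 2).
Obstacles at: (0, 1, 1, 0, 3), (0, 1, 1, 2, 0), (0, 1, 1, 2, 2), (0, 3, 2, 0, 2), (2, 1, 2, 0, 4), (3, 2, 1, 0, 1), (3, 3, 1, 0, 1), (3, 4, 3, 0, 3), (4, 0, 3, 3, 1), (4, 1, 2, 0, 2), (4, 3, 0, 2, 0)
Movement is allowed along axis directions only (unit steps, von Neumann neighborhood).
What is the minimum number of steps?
6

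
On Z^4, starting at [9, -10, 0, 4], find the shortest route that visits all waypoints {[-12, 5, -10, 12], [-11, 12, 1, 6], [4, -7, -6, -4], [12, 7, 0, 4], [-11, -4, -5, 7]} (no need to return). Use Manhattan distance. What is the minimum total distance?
126
(one optimal route: (9, -10, 0, 4) → (12, 7, 0, 4) → (-11, 12, 1, 6) → (-12, 5, -10, 12) → (-11, -4, -5, 7) → (4, -7, -6, -4))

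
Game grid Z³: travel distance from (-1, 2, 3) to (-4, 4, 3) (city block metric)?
5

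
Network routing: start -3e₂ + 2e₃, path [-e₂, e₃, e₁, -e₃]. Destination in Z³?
(1, -4, 2)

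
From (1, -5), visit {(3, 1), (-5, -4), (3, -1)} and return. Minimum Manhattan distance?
28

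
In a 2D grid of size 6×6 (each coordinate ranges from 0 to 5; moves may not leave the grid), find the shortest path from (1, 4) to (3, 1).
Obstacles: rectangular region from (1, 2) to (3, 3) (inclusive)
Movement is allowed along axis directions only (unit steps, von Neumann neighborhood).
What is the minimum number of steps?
7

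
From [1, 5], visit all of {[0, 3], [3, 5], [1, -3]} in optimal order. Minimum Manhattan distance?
14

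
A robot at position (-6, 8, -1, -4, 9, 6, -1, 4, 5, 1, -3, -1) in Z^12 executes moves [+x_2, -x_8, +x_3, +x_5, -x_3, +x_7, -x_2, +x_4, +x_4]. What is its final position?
(-6, 8, -1, -2, 10, 6, 0, 3, 5, 1, -3, -1)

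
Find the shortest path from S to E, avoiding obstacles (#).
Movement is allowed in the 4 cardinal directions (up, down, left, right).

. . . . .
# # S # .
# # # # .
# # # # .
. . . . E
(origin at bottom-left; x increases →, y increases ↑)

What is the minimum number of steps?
7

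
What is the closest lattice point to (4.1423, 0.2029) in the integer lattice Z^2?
(4, 0)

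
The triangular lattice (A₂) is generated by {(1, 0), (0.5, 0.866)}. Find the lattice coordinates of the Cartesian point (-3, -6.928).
b₁ - 8b₂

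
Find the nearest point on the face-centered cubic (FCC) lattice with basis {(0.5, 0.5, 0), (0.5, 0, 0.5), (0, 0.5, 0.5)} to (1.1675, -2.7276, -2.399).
(1, -2.5, -2.5)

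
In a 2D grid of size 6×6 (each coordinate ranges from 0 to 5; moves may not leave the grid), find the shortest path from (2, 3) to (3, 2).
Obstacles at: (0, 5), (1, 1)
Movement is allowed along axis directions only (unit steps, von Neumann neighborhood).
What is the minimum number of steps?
2
(one shortest path: (2, 3) → (3, 3) → (3, 2))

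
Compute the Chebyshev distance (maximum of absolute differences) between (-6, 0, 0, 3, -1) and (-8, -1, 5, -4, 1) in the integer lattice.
7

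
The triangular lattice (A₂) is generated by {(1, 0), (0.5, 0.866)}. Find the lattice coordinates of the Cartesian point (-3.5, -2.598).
-2b₁ - 3b₂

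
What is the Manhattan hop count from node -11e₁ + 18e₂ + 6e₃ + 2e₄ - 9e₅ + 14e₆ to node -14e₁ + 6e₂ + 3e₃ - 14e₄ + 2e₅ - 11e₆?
70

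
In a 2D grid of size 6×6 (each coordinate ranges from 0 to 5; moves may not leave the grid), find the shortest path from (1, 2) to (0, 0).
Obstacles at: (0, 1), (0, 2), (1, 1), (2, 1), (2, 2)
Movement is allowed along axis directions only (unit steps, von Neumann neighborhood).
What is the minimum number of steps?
9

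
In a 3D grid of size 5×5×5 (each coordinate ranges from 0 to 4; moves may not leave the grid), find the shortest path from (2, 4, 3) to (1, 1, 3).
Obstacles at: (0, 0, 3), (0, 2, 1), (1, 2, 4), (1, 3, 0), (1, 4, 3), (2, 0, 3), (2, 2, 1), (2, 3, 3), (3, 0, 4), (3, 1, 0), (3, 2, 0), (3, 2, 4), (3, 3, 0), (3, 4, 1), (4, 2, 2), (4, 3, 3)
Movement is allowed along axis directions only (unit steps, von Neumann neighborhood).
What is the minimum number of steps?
6
(one shortest path: (2, 4, 3) → (3, 4, 3) → (3, 3, 3) → (3, 2, 3) → (2, 2, 3) → (1, 2, 3) → (1, 1, 3))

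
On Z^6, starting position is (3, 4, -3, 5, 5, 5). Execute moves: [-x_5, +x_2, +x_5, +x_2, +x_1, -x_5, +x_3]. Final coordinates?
(4, 6, -2, 5, 4, 5)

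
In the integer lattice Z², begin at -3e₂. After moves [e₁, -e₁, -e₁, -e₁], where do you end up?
(-2, -3)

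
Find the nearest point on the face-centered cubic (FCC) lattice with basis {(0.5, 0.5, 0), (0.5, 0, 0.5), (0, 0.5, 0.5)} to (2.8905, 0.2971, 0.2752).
(3, 0.5, 0.5)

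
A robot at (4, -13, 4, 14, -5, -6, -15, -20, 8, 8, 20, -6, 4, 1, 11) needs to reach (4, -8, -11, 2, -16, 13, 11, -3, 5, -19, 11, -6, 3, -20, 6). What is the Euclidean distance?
55.9196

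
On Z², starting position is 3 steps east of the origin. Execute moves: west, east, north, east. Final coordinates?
(4, 1)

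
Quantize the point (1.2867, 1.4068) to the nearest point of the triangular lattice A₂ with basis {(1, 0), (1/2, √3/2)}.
(1, 1.732)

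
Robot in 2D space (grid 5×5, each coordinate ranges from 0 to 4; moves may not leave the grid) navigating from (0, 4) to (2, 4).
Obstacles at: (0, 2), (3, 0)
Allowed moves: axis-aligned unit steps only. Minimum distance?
2
(one shortest path: (0, 4) → (1, 4) → (2, 4))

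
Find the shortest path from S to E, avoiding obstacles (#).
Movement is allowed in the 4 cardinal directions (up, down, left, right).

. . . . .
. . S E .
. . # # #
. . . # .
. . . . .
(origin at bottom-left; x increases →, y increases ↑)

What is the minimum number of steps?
1
(one shortest path: (2, 3) → (3, 3))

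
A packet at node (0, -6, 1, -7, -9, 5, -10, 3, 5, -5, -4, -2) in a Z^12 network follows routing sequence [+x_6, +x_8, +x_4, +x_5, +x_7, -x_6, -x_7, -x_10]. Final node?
(0, -6, 1, -6, -8, 5, -10, 4, 5, -6, -4, -2)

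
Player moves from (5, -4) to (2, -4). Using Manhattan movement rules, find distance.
3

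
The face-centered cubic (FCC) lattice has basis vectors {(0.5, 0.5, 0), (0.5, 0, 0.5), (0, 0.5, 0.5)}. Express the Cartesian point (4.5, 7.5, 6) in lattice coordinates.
6b₁ + 3b₂ + 9b₃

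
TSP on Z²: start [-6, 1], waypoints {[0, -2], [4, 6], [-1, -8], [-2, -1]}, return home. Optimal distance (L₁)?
48
(one optimal route: (-6, 1) → (4, 6) → (0, -2) → (-1, -8) → (-2, -1) → (-6, 1))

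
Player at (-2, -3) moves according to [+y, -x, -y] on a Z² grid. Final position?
(-3, -3)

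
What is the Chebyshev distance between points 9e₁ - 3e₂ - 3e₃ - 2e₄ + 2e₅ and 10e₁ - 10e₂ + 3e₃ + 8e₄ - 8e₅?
10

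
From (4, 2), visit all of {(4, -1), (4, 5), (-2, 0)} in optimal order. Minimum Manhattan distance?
16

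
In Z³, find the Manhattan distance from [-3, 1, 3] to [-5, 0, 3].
3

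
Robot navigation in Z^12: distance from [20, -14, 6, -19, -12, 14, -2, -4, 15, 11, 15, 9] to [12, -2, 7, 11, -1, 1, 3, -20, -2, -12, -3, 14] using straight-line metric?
53.3573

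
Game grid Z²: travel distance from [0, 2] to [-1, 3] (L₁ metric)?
2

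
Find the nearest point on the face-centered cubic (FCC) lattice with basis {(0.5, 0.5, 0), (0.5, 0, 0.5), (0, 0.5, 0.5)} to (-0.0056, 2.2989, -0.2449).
(0, 2.5, -0.5)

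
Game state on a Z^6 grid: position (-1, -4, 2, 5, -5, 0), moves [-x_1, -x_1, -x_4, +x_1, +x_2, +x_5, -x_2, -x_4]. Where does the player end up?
(-2, -4, 2, 3, -4, 0)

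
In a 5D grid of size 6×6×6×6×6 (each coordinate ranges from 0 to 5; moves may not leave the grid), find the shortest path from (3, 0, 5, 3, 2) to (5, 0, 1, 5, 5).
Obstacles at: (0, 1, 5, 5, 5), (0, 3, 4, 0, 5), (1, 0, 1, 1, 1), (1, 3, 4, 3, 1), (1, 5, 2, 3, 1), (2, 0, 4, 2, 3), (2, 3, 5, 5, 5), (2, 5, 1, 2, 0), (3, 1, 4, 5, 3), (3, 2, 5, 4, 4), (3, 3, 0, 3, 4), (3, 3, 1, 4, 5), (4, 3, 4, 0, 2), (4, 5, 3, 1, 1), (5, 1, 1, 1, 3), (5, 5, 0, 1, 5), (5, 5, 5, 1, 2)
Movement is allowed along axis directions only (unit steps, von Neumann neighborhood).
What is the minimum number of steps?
11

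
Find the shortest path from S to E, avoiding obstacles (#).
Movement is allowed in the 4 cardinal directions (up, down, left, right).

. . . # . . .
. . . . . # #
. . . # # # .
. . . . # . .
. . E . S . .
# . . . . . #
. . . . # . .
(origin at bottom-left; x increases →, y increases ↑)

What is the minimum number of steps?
2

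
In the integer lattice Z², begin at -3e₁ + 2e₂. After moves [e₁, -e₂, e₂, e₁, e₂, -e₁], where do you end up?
(-2, 3)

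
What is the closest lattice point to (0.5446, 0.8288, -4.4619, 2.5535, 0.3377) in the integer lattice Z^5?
(1, 1, -4, 3, 0)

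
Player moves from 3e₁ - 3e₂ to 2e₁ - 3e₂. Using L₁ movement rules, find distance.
1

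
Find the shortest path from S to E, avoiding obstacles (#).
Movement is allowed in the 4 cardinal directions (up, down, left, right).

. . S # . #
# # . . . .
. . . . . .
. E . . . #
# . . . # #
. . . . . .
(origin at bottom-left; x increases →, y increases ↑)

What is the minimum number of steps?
4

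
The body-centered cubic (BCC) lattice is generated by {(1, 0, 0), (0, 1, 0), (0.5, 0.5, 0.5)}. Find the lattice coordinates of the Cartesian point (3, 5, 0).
3b₁ + 5b₂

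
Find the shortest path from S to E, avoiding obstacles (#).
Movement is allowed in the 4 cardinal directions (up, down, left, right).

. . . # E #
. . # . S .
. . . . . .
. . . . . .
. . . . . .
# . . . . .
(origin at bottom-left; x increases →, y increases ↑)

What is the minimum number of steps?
1
(one shortest path: (4, 4) → (4, 5))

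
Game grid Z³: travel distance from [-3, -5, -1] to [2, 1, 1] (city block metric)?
13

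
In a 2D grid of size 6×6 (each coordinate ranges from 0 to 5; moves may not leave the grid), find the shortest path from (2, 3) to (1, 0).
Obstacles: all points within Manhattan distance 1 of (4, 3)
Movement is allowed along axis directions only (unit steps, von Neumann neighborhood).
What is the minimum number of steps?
4
(one shortest path: (2, 3) → (1, 3) → (1, 2) → (1, 1) → (1, 0))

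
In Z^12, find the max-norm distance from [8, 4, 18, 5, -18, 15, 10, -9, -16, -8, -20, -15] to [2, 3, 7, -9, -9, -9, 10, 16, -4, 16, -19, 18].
33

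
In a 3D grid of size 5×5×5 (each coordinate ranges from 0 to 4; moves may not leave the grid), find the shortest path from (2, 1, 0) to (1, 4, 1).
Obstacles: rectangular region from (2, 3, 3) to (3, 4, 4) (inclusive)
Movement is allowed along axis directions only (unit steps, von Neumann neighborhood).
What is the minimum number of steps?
5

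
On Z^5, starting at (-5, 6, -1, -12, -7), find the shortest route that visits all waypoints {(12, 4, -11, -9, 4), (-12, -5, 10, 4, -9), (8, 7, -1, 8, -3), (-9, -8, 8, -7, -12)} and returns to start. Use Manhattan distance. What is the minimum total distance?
196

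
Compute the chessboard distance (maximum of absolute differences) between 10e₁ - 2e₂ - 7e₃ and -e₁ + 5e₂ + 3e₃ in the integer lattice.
11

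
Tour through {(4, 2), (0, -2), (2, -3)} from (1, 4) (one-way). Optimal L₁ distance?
15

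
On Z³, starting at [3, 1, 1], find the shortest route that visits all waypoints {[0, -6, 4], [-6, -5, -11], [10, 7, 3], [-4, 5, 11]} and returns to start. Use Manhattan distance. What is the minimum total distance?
108
(one optimal route: (3, 1, 1) → (0, -6, 4) → (-6, -5, -11) → (-4, 5, 11) → (10, 7, 3) → (3, 1, 1))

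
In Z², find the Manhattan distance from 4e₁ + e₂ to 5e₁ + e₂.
1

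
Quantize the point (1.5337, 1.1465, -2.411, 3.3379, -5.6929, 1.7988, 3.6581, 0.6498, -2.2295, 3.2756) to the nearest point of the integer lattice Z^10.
(2, 1, -2, 3, -6, 2, 4, 1, -2, 3)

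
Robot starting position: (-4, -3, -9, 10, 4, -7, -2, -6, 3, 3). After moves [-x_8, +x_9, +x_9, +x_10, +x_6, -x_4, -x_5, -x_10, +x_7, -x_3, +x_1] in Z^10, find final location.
(-3, -3, -10, 9, 3, -6, -1, -7, 5, 3)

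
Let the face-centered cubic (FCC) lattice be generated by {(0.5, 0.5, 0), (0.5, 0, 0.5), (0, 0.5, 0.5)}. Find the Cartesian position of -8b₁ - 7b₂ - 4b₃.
(-7.5, -6, -5.5)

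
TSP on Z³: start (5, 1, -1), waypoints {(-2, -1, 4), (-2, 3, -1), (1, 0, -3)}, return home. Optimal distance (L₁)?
36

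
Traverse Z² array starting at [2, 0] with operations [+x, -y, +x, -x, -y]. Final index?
(3, -2)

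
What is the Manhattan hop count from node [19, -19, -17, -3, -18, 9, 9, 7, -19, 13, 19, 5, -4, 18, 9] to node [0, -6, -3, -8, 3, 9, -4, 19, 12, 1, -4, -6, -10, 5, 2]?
200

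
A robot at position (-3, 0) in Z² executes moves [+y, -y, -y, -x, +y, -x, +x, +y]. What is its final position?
(-4, 1)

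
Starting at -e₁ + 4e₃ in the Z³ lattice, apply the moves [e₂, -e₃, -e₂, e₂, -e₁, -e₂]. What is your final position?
(-2, 0, 3)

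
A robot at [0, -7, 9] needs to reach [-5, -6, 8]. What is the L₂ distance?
5.19615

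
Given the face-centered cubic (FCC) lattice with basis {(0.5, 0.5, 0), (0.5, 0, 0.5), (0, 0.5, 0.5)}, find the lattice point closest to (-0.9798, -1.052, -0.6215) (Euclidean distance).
(-1, -1, -1)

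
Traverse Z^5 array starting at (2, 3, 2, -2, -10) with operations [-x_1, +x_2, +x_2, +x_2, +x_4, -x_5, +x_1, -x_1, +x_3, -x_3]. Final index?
(1, 6, 2, -1, -11)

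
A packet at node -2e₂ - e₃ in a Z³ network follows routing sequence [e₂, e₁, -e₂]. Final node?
(1, -2, -1)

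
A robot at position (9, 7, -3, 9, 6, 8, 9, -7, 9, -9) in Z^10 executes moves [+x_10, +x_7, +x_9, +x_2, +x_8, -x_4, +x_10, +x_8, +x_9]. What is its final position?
(9, 8, -3, 8, 6, 8, 10, -5, 11, -7)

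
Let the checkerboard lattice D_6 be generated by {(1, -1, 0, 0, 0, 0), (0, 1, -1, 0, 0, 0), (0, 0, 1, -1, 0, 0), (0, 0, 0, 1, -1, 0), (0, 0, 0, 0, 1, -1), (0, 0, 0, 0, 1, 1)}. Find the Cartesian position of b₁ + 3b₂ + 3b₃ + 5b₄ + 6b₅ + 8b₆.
(1, 2, 0, 2, 9, 2)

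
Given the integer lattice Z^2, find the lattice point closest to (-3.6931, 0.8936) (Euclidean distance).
(-4, 1)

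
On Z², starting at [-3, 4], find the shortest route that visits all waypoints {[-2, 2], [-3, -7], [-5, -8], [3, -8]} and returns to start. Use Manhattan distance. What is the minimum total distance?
40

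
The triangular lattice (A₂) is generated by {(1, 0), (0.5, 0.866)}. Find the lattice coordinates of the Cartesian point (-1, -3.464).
b₁ - 4b₂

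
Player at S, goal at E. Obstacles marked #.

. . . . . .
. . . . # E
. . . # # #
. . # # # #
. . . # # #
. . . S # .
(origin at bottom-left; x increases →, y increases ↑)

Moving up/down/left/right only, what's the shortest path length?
12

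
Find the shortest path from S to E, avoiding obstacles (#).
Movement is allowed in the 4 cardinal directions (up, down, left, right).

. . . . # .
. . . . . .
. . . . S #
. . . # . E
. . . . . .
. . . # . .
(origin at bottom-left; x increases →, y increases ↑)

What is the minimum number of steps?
2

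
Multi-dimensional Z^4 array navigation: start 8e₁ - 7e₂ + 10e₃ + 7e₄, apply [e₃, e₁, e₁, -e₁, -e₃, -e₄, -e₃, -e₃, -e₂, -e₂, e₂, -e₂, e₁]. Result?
(10, -9, 8, 6)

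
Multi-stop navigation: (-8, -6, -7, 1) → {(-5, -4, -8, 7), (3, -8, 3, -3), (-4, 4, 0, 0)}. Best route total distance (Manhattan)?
61
(one optimal route: (-8, -6, -7, 1) → (-5, -4, -8, 7) → (-4, 4, 0, 0) → (3, -8, 3, -3))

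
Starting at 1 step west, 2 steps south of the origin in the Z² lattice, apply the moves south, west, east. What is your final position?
(-1, -3)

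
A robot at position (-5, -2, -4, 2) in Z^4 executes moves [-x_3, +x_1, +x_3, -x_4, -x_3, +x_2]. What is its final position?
(-4, -1, -5, 1)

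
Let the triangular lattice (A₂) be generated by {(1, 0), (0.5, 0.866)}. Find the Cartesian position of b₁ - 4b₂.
(-1, -3.464)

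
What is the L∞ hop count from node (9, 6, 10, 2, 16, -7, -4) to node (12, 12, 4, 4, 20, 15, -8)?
22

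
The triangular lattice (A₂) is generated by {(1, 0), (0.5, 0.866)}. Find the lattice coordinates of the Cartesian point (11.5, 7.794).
7b₁ + 9b₂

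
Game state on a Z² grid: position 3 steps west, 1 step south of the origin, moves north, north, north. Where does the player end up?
(-3, 2)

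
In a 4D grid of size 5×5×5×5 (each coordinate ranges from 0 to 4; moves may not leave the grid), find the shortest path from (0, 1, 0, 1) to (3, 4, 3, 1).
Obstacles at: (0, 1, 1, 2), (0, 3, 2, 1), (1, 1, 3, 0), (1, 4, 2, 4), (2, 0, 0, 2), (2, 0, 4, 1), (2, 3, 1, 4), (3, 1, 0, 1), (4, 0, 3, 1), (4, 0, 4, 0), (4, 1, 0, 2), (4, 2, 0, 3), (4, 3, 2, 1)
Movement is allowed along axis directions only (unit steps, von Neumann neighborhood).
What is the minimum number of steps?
9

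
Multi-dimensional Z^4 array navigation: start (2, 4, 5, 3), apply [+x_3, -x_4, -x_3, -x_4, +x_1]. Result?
(3, 4, 5, 1)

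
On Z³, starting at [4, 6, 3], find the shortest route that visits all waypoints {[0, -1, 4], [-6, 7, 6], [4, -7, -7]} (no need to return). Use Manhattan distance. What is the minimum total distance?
51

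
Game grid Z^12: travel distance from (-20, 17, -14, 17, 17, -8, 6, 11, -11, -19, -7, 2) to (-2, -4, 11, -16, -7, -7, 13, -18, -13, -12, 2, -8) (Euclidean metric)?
64.6529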